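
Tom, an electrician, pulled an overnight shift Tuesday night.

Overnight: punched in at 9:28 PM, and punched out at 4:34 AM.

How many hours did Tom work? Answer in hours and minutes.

Overnight: 9:28 PM → midnight = 2 h 32 min; midnight → 4:34 AM = 4 h 34 min; span 7 h 6 min

7 h 6 min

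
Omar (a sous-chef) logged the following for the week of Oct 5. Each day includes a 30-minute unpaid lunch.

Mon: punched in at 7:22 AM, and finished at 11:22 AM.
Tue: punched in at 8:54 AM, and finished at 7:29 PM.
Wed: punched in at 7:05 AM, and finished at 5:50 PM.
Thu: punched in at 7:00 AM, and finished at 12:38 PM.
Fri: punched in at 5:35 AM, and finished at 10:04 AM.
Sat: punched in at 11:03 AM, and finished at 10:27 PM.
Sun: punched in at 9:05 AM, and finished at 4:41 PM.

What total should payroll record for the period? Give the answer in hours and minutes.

Mon: 7:22 AM–11:22 AM = 4 h 0 min; less 30 min break → 3 h 30 min
Tue: 8:54 AM–7:29 PM = 10 h 35 min; less 30 min break → 10 h 5 min
Wed: 7:05 AM–5:50 PM = 10 h 45 min; less 30 min break → 10 h 15 min
Thu: 7:00 AM–12:38 PM = 5 h 38 min; less 30 min break → 5 h 8 min
Fri: 5:35 AM–10:04 AM = 4 h 29 min; less 30 min break → 3 h 59 min
Sat: 11:03 AM–10:27 PM = 11 h 24 min; less 30 min break → 10 h 54 min
Sun: 9:05 AM–4:41 PM = 7 h 36 min; less 30 min break → 7 h 6 min
Total: 3 h 30 min + 10 h 5 min + 10 h 15 min + 5 h 8 min + 3 h 59 min + 10 h 54 min + 7 h 6 min = 50 h 57 min.

50 h 57 min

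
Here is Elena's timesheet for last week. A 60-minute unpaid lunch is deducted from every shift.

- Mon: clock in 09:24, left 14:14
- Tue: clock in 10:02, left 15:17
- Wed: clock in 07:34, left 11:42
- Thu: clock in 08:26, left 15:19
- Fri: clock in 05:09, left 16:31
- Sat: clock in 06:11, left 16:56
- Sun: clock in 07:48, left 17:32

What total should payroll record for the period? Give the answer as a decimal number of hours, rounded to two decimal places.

Mon: 09:24–14:14 = 4 h 50 min; less 60 min break → 3 h 50 min
Tue: 10:02–15:17 = 5 h 15 min; less 60 min break → 4 h 15 min
Wed: 07:34–11:42 = 4 h 8 min; less 60 min break → 3 h 8 min
Thu: 08:26–15:19 = 6 h 53 min; less 60 min break → 5 h 53 min
Fri: 05:09–16:31 = 11 h 22 min; less 60 min break → 10 h 22 min
Sat: 06:11–16:56 = 10 h 45 min; less 60 min break → 9 h 45 min
Sun: 07:48–17:32 = 9 h 44 min; less 60 min break → 8 h 44 min
Total: 3 h 50 min + 4 h 15 min + 3 h 8 min + 5 h 53 min + 10 h 22 min + 9 h 45 min + 8 h 44 min = 45 h 57 min.

45.95 hours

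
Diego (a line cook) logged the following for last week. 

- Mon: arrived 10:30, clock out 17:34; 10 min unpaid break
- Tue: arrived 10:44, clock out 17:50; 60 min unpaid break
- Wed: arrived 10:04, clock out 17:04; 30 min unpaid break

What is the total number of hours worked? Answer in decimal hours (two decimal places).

Mon: 10:30–17:34 = 7 h 4 min; less 10 min break → 6 h 54 min
Tue: 10:44–17:50 = 7 h 6 min; less 60 min break → 6 h 6 min
Wed: 10:04–17:04 = 7 h 0 min; less 30 min break → 6 h 30 min
Total: 6 h 54 min + 6 h 6 min + 6 h 30 min = 19 h 30 min.

19.50 hours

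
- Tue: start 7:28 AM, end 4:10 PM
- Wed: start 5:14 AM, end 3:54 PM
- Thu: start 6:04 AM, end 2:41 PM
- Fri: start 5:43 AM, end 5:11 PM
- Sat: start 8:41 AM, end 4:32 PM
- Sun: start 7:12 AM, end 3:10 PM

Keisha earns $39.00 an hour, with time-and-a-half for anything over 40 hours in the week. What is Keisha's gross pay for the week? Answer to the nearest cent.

$2453.10

Tue: 7:28 AM–4:10 PM = 8 h 42 min
Wed: 5:14 AM–3:54 PM = 10 h 40 min
Thu: 6:04 AM–2:41 PM = 8 h 37 min
Fri: 5:43 AM–5:11 PM = 11 h 28 min
Sat: 8:41 AM–4:32 PM = 7 h 51 min
Sun: 7:12 AM–3:10 PM = 7 h 58 min
Total worked: 55 h 16 min = 3316 min.
Regular 40 h 0 min = 2400 min at $39.00/h; overtime 15 h 16 min = 916 min at $58.50/h.
Pay = (2400 × $39.00 + 916 × $58.50) ÷ 60 = $2453.10.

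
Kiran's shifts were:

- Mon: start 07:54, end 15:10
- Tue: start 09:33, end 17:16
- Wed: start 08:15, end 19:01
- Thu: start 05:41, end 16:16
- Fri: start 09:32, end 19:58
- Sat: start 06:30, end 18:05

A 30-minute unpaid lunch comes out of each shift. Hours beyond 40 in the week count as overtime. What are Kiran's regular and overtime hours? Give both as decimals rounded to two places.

Mon: 07:54–15:10 = 7 h 16 min; less 30 min break → 6 h 46 min
Tue: 09:33–17:16 = 7 h 43 min; less 30 min break → 7 h 13 min
Wed: 08:15–19:01 = 10 h 46 min; less 30 min break → 10 h 16 min
Thu: 05:41–16:16 = 10 h 35 min; less 30 min break → 10 h 5 min
Fri: 09:32–19:58 = 10 h 26 min; less 30 min break → 9 h 56 min
Sat: 06:30–18:05 = 11 h 35 min; less 30 min break → 11 h 5 min
Total worked: 55 h 21 min = 55.35 h.
Threshold 40 h → overtime 15 h 21 min, regular 40 h 0 min.

Regular 40.00 hours, overtime 15.35 hours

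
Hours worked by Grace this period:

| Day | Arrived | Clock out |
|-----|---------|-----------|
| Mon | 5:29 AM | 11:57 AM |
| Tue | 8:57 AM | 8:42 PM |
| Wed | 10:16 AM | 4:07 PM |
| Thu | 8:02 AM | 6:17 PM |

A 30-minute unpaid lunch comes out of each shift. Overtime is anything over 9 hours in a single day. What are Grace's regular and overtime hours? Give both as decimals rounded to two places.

Mon: 5:29 AM–11:57 AM = 6 h 28 min; less 30 min break → 5 h 58 min
Tue: 8:57 AM–8:42 PM = 11 h 45 min; less 30 min break → 11 h 15 min
Wed: 10:16 AM–4:07 PM = 5 h 51 min; less 30 min break → 5 h 21 min
Thu: 8:02 AM–6:17 PM = 10 h 15 min; less 30 min break → 9 h 45 min
Mon reg 5 h 58 min / OT 0 h 0 min; Tue reg 9 h 0 min / OT 2 h 15 min; Wed reg 5 h 21 min / OT 0 h 0 min; Thu reg 9 h 0 min / OT 0 h 45 min.
Totals: regular 29 h 19 min, overtime 3 h 0 min.

Regular 29.32 hours, overtime 3.00 hours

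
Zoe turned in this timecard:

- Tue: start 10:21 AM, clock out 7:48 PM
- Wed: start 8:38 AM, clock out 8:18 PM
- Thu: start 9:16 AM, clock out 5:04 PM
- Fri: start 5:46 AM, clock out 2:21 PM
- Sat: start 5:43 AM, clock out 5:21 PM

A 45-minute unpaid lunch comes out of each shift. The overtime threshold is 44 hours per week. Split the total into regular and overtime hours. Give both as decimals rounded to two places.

Tue: 10:21 AM–7:48 PM = 9 h 27 min; less 45 min break → 8 h 42 min
Wed: 8:38 AM–8:18 PM = 11 h 40 min; less 45 min break → 10 h 55 min
Thu: 9:16 AM–5:04 PM = 7 h 48 min; less 45 min break → 7 h 3 min
Fri: 5:46 AM–2:21 PM = 8 h 35 min; less 45 min break → 7 h 50 min
Sat: 5:43 AM–5:21 PM = 11 h 38 min; less 45 min break → 10 h 53 min
Total worked: 45 h 23 min = 45.38 h.
Threshold 44 h → overtime 1 h 23 min, regular 44 h 0 min.

Regular 44.00 hours, overtime 1.38 hours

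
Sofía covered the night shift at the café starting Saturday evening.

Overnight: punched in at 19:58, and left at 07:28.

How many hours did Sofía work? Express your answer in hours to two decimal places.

11.50 hours

Overnight: 19:58 → midnight = 4 h 2 min; midnight → 07:28 = 7 h 28 min; span 11 h 30 min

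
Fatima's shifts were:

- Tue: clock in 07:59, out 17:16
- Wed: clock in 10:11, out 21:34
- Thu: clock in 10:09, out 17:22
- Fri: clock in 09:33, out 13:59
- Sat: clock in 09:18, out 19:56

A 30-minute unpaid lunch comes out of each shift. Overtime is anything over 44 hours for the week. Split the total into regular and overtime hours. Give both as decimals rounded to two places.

Regular 40.45 hours, overtime 0.00 hours

Tue: 07:59–17:16 = 9 h 17 min; less 30 min break → 8 h 47 min
Wed: 10:11–21:34 = 11 h 23 min; less 30 min break → 10 h 53 min
Thu: 10:09–17:22 = 7 h 13 min; less 30 min break → 6 h 43 min
Fri: 09:33–13:59 = 4 h 26 min; less 30 min break → 3 h 56 min
Sat: 09:18–19:56 = 10 h 38 min; less 30 min break → 10 h 8 min
Total worked: 40 h 27 min = 40.45 h.
Threshold 44 h → overtime 0 h 0 min, regular 40 h 27 min.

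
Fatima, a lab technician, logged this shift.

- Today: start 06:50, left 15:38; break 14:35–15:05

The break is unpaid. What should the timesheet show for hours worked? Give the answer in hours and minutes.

Today: 06:50–15:38 = 8 h 48 min; less 30 min break → 8 h 18 min

8 h 18 min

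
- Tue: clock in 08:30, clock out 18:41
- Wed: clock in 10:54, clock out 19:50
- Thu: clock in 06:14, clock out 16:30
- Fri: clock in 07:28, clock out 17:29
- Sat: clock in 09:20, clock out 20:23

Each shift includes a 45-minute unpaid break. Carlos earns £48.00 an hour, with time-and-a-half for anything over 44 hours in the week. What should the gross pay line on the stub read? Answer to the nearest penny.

Tue: 08:30–18:41 = 10 h 11 min; less 45 min break → 9 h 26 min
Wed: 10:54–19:50 = 8 h 56 min; less 45 min break → 8 h 11 min
Thu: 06:14–16:30 = 10 h 16 min; less 45 min break → 9 h 31 min
Fri: 07:28–17:29 = 10 h 1 min; less 45 min break → 9 h 16 min
Sat: 09:20–20:23 = 11 h 3 min; less 45 min break → 10 h 18 min
Total worked: 46 h 42 min = 2802 min.
Regular 44 h 0 min = 2640 min at £48.00/h; overtime 2 h 42 min = 162 min at £72.00/h.
Pay = (2640 × £48.00 + 162 × £72.00) ÷ 60 = £2306.40.

£2306.40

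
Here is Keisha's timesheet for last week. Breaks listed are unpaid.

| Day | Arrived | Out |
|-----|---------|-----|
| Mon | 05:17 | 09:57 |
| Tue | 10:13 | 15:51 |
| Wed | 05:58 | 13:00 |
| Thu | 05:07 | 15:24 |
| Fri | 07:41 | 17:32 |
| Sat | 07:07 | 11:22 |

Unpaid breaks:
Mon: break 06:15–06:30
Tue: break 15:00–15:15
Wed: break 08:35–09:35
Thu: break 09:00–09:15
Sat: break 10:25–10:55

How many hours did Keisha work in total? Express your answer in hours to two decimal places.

39.47 hours

Mon: 05:17–09:57 = 4 h 40 min; less 15 min break → 4 h 25 min
Tue: 10:13–15:51 = 5 h 38 min; less 15 min break → 5 h 23 min
Wed: 05:58–13:00 = 7 h 2 min; less 60 min break → 6 h 2 min
Thu: 05:07–15:24 = 10 h 17 min; less 15 min break → 10 h 2 min
Fri: 07:41–17:32 = 9 h 51 min
Sat: 07:07–11:22 = 4 h 15 min; less 30 min break → 3 h 45 min
Total: 4 h 25 min + 5 h 23 min + 6 h 2 min + 10 h 2 min + 9 h 51 min + 3 h 45 min = 39 h 28 min.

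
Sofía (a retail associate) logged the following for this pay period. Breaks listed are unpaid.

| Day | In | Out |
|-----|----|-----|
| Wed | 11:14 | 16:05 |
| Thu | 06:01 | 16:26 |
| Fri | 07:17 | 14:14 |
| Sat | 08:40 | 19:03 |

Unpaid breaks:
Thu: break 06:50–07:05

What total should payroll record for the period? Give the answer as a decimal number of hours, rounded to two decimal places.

Wed: 11:14–16:05 = 4 h 51 min
Thu: 06:01–16:26 = 10 h 25 min; less 15 min break → 10 h 10 min
Fri: 07:17–14:14 = 6 h 57 min
Sat: 08:40–19:03 = 10 h 23 min
Total: 4 h 51 min + 10 h 10 min + 6 h 57 min + 10 h 23 min = 32 h 21 min.

32.35 hours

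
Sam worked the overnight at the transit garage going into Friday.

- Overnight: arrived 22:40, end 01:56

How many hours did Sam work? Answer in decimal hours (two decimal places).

3.27 hours

Overnight: 22:40 → midnight = 1 h 20 min; midnight → 01:56 = 1 h 56 min; span 3 h 16 min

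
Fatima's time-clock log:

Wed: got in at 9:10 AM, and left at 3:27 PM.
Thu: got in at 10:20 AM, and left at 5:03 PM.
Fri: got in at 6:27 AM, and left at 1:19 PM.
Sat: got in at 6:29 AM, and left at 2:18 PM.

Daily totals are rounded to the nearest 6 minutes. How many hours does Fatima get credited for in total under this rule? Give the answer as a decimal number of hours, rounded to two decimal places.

27.70 hours

Wed: 9:10 AM–3:27 PM = 6 h 17 min → rounds to 6 h 18 min
Thu: 10:20 AM–5:03 PM = 6 h 43 min → rounds to 6 h 42 min
Fri: 6:27 AM–1:19 PM = 6 h 52 min → rounds to 6 h 54 min
Sat: 6:29 AM–2:18 PM = 7 h 49 min → rounds to 7 h 48 min
Total credited: 27 h 42 min.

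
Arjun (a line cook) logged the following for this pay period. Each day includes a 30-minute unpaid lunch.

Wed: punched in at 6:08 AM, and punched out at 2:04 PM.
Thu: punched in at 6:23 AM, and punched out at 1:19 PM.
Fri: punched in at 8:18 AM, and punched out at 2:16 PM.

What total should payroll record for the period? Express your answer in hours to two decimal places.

19.33 hours

Wed: 6:08 AM–2:04 PM = 7 h 56 min; less 30 min break → 7 h 26 min
Thu: 6:23 AM–1:19 PM = 6 h 56 min; less 30 min break → 6 h 26 min
Fri: 8:18 AM–2:16 PM = 5 h 58 min; less 30 min break → 5 h 28 min
Total: 7 h 26 min + 6 h 26 min + 5 h 28 min = 19 h 20 min.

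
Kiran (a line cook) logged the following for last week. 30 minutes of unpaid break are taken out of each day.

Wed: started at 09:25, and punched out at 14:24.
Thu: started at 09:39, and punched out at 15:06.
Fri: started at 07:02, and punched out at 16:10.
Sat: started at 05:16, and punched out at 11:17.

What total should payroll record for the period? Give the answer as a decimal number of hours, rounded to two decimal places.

23.58 hours

Wed: 09:25–14:24 = 4 h 59 min; less 30 min break → 4 h 29 min
Thu: 09:39–15:06 = 5 h 27 min; less 30 min break → 4 h 57 min
Fri: 07:02–16:10 = 9 h 8 min; less 30 min break → 8 h 38 min
Sat: 05:16–11:17 = 6 h 1 min; less 30 min break → 5 h 31 min
Total: 4 h 29 min + 4 h 57 min + 8 h 38 min + 5 h 31 min = 23 h 35 min.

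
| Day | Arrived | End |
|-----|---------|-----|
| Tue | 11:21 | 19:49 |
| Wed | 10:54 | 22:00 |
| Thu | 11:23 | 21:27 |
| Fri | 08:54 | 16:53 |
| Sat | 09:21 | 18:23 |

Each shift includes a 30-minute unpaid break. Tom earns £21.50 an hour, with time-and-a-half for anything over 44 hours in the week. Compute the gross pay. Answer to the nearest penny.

£950.84

Tue: 11:21–19:49 = 8 h 28 min; less 30 min break → 7 h 58 min
Wed: 10:54–22:00 = 11 h 6 min; less 30 min break → 10 h 36 min
Thu: 11:23–21:27 = 10 h 4 min; less 30 min break → 9 h 34 min
Fri: 08:54–16:53 = 7 h 59 min; less 30 min break → 7 h 29 min
Sat: 09:21–18:23 = 9 h 2 min; less 30 min break → 8 h 32 min
Total worked: 44 h 9 min = 2649 min.
Regular 44 h 0 min = 2640 min at £21.50/h; overtime 0 h 9 min = 9 min at £32.25/h.
Pay = (2640 × £21.50 + 9 × £32.25) ÷ 60 = £950.84.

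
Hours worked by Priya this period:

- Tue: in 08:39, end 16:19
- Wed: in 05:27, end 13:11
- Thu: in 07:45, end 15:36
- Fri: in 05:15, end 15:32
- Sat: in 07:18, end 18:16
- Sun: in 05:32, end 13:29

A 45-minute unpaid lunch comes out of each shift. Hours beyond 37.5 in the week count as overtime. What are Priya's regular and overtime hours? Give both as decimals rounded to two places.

Tue: 08:39–16:19 = 7 h 40 min; less 45 min break → 6 h 55 min
Wed: 05:27–13:11 = 7 h 44 min; less 45 min break → 6 h 59 min
Thu: 07:45–15:36 = 7 h 51 min; less 45 min break → 7 h 6 min
Fri: 05:15–15:32 = 10 h 17 min; less 45 min break → 9 h 32 min
Sat: 07:18–18:16 = 10 h 58 min; less 45 min break → 10 h 13 min
Sun: 05:32–13:29 = 7 h 57 min; less 45 min break → 7 h 12 min
Total worked: 47 h 57 min = 47.95 h.
Threshold 37.5 h → overtime 10 h 27 min, regular 37 h 30 min.

Regular 37.50 hours, overtime 10.45 hours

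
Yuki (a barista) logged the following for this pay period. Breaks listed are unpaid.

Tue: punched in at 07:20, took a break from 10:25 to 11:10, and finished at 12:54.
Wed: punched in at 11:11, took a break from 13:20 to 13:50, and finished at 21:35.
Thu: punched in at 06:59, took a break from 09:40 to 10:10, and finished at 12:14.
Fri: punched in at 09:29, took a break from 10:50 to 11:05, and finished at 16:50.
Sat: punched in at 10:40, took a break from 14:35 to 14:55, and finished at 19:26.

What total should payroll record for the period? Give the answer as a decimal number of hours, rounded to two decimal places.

Tue: 07:20–12:54 = 5 h 34 min; less 45 min break → 4 h 49 min
Wed: 11:11–21:35 = 10 h 24 min; less 30 min break → 9 h 54 min
Thu: 06:59–12:14 = 5 h 15 min; less 30 min break → 4 h 45 min
Fri: 09:29–16:50 = 7 h 21 min; less 15 min break → 7 h 6 min
Sat: 10:40–19:26 = 8 h 46 min; less 20 min break → 8 h 26 min
Total: 4 h 49 min + 9 h 54 min + 4 h 45 min + 7 h 6 min + 8 h 26 min = 35 h 0 min.

35.00 hours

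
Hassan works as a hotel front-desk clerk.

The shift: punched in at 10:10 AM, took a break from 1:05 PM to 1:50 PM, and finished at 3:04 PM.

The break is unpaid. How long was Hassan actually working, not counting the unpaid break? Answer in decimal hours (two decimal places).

4.15 hours

The shift: 10:10 AM–3:04 PM = 4 h 54 min; less 45 min break → 4 h 9 min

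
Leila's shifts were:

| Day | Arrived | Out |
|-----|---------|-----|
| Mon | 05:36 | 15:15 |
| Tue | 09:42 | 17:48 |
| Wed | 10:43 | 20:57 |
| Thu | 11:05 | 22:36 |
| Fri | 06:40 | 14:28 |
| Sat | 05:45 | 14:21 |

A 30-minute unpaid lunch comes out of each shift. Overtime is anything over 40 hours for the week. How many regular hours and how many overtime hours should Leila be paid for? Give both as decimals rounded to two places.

Regular 40.00 hours, overtime 12.90 hours

Mon: 05:36–15:15 = 9 h 39 min; less 30 min break → 9 h 9 min
Tue: 09:42–17:48 = 8 h 6 min; less 30 min break → 7 h 36 min
Wed: 10:43–20:57 = 10 h 14 min; less 30 min break → 9 h 44 min
Thu: 11:05–22:36 = 11 h 31 min; less 30 min break → 11 h 1 min
Fri: 06:40–14:28 = 7 h 48 min; less 30 min break → 7 h 18 min
Sat: 05:45–14:21 = 8 h 36 min; less 30 min break → 8 h 6 min
Total worked: 52 h 54 min = 52.90 h.
Threshold 40 h → overtime 12 h 54 min, regular 40 h 0 min.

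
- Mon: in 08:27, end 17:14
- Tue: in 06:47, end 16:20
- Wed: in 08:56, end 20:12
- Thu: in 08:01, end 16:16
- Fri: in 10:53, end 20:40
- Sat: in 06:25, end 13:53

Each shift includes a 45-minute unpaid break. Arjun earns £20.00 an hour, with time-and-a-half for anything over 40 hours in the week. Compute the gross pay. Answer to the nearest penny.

£1118.00

Mon: 08:27–17:14 = 8 h 47 min; less 45 min break → 8 h 2 min
Tue: 06:47–16:20 = 9 h 33 min; less 45 min break → 8 h 48 min
Wed: 08:56–20:12 = 11 h 16 min; less 45 min break → 10 h 31 min
Thu: 08:01–16:16 = 8 h 15 min; less 45 min break → 7 h 30 min
Fri: 10:53–20:40 = 9 h 47 min; less 45 min break → 9 h 2 min
Sat: 06:25–13:53 = 7 h 28 min; less 45 min break → 6 h 43 min
Total worked: 50 h 36 min = 3036 min.
Regular 40 h 0 min = 2400 min at £20.00/h; overtime 10 h 36 min = 636 min at £30.00/h.
Pay = (2400 × £20.00 + 636 × £30.00) ÷ 60 = £1118.00.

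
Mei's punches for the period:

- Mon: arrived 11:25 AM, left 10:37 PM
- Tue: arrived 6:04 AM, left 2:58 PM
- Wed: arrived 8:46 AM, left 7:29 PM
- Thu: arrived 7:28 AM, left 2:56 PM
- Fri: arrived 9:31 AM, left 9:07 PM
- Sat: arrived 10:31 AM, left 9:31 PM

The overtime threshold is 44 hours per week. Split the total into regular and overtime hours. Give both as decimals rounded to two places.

Regular 44.00 hours, overtime 16.88 hours

Mon: 11:25 AM–10:37 PM = 11 h 12 min
Tue: 6:04 AM–2:58 PM = 8 h 54 min
Wed: 8:46 AM–7:29 PM = 10 h 43 min
Thu: 7:28 AM–2:56 PM = 7 h 28 min
Fri: 9:31 AM–9:07 PM = 11 h 36 min
Sat: 10:31 AM–9:31 PM = 11 h 0 min
Total worked: 60 h 53 min = 60.88 h.
Threshold 44 h → overtime 16 h 53 min, regular 44 h 0 min.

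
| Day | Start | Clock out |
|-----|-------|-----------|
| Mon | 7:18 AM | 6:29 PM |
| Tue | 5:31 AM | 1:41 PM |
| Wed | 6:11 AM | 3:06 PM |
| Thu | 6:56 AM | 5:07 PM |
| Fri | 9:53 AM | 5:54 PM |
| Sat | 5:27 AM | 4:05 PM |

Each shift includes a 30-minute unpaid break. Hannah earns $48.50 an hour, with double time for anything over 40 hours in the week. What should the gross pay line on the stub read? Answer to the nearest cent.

$3307.70

Mon: 7:18 AM–6:29 PM = 11 h 11 min; less 30 min break → 10 h 41 min
Tue: 5:31 AM–1:41 PM = 8 h 10 min; less 30 min break → 7 h 40 min
Wed: 6:11 AM–3:06 PM = 8 h 55 min; less 30 min break → 8 h 25 min
Thu: 6:56 AM–5:07 PM = 10 h 11 min; less 30 min break → 9 h 41 min
Fri: 9:53 AM–5:54 PM = 8 h 1 min; less 30 min break → 7 h 31 min
Sat: 5:27 AM–4:05 PM = 10 h 38 min; less 30 min break → 10 h 8 min
Total worked: 54 h 6 min = 3246 min.
Regular 40 h 0 min = 2400 min at $48.50/h; overtime 14 h 6 min = 846 min at $97.00/h.
Pay = (2400 × $48.50 + 846 × $97.00) ÷ 60 = $3307.70.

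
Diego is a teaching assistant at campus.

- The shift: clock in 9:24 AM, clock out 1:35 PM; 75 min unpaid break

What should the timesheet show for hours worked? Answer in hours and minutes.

The shift: 9:24 AM–1:35 PM = 4 h 11 min; less 75 min break → 2 h 56 min

2 h 56 min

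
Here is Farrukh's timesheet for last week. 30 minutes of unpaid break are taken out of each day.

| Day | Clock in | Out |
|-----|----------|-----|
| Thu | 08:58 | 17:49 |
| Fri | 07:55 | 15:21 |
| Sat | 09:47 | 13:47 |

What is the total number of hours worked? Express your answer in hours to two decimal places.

Thu: 08:58–17:49 = 8 h 51 min; less 30 min break → 8 h 21 min
Fri: 07:55–15:21 = 7 h 26 min; less 30 min break → 6 h 56 min
Sat: 09:47–13:47 = 4 h 0 min; less 30 min break → 3 h 30 min
Total: 8 h 21 min + 6 h 56 min + 3 h 30 min = 18 h 47 min.

18.78 hours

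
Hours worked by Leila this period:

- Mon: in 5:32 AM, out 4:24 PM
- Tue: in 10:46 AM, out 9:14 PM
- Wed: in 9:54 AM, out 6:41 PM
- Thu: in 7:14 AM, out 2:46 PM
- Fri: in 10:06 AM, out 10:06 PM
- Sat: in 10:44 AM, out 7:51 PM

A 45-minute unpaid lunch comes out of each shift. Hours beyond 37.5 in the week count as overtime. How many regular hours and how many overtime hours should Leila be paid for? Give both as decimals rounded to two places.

Regular 37.50 hours, overtime 16.77 hours

Mon: 5:32 AM–4:24 PM = 10 h 52 min; less 45 min break → 10 h 7 min
Tue: 10:46 AM–9:14 PM = 10 h 28 min; less 45 min break → 9 h 43 min
Wed: 9:54 AM–6:41 PM = 8 h 47 min; less 45 min break → 8 h 2 min
Thu: 7:14 AM–2:46 PM = 7 h 32 min; less 45 min break → 6 h 47 min
Fri: 10:06 AM–10:06 PM = 12 h 0 min; less 45 min break → 11 h 15 min
Sat: 10:44 AM–7:51 PM = 9 h 7 min; less 45 min break → 8 h 22 min
Total worked: 54 h 16 min = 54.27 h.
Threshold 37.5 h → overtime 16 h 46 min, regular 37 h 30 min.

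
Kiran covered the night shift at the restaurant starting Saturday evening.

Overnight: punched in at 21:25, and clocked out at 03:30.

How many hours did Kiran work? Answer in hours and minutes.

6 h 5 min

Overnight: 21:25 → midnight = 2 h 35 min; midnight → 03:30 = 3 h 30 min; span 6 h 5 min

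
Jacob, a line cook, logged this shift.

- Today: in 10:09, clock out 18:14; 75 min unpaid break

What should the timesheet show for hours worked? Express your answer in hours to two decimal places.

6.83 hours

Today: 10:09–18:14 = 8 h 5 min; less 75 min break → 6 h 50 min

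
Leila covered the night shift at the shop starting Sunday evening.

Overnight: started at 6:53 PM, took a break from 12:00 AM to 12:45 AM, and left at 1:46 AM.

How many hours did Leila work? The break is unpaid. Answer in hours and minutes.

6 h 8 min

Overnight: 6:53 PM → midnight = 5 h 7 min; midnight → 1:46 AM = 1 h 46 min; span 6 h 53 min; less 45 min break → 6 h 8 min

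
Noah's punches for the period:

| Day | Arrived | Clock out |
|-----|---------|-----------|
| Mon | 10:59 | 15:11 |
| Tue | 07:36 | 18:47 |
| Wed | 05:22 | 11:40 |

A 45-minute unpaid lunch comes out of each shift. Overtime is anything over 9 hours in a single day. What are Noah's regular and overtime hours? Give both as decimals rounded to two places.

Mon: 10:59–15:11 = 4 h 12 min; less 45 min break → 3 h 27 min
Tue: 07:36–18:47 = 11 h 11 min; less 45 min break → 10 h 26 min
Wed: 05:22–11:40 = 6 h 18 min; less 45 min break → 5 h 33 min
Mon reg 3 h 27 min / OT 0 h 0 min; Tue reg 9 h 0 min / OT 1 h 26 min; Wed reg 5 h 33 min / OT 0 h 0 min.
Totals: regular 18 h 0 min, overtime 1 h 26 min.

Regular 18.00 hours, overtime 1.43 hours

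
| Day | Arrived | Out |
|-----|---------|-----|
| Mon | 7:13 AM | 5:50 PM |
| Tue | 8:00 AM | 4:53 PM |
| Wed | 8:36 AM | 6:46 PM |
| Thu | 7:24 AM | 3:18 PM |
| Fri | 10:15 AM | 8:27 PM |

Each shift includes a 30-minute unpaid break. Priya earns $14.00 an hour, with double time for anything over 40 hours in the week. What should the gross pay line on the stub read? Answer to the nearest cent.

Mon: 7:13 AM–5:50 PM = 10 h 37 min; less 30 min break → 10 h 7 min
Tue: 8:00 AM–4:53 PM = 8 h 53 min; less 30 min break → 8 h 23 min
Wed: 8:36 AM–6:46 PM = 10 h 10 min; less 30 min break → 9 h 40 min
Thu: 7:24 AM–3:18 PM = 7 h 54 min; less 30 min break → 7 h 24 min
Fri: 10:15 AM–8:27 PM = 10 h 12 min; less 30 min break → 9 h 42 min
Total worked: 45 h 16 min = 2716 min.
Regular 40 h 0 min = 2400 min at $14.00/h; overtime 5 h 16 min = 316 min at $28.00/h.
Pay = (2400 × $14.00 + 316 × $28.00) ÷ 60 = $707.47.

$707.47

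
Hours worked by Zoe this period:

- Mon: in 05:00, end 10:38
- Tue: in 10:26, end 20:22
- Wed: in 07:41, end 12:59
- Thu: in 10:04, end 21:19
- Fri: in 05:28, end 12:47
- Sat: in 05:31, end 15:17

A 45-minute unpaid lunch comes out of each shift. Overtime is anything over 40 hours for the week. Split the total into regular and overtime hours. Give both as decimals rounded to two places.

Mon: 05:00–10:38 = 5 h 38 min; less 45 min break → 4 h 53 min
Tue: 10:26–20:22 = 9 h 56 min; less 45 min break → 9 h 11 min
Wed: 07:41–12:59 = 5 h 18 min; less 45 min break → 4 h 33 min
Thu: 10:04–21:19 = 11 h 15 min; less 45 min break → 10 h 30 min
Fri: 05:28–12:47 = 7 h 19 min; less 45 min break → 6 h 34 min
Sat: 05:31–15:17 = 9 h 46 min; less 45 min break → 9 h 1 min
Total worked: 44 h 42 min = 44.70 h.
Threshold 40 h → overtime 4 h 42 min, regular 40 h 0 min.

Regular 40.00 hours, overtime 4.70 hours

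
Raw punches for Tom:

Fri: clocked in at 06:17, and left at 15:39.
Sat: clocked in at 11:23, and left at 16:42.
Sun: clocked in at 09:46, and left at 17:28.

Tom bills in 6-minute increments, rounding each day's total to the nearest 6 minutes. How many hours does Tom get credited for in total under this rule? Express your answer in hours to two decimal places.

Fri: 06:17–15:39 = 9 h 22 min → rounds to 9 h 24 min
Sat: 11:23–16:42 = 5 h 19 min → rounds to 5 h 18 min
Sun: 09:46–17:28 = 7 h 42 min → rounds to 7 h 42 min
Total credited: 22 h 24 min.

22.40 hours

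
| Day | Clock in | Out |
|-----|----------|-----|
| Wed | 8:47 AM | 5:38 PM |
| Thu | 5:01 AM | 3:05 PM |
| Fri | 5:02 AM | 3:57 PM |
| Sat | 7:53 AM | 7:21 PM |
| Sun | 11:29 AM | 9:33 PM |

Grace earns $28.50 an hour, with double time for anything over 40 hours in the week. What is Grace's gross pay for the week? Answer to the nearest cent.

$1787.90

Wed: 8:47 AM–5:38 PM = 8 h 51 min
Thu: 5:01 AM–3:05 PM = 10 h 4 min
Fri: 5:02 AM–3:57 PM = 10 h 55 min
Sat: 7:53 AM–7:21 PM = 11 h 28 min
Sun: 11:29 AM–9:33 PM = 10 h 4 min
Total worked: 51 h 22 min = 3082 min.
Regular 40 h 0 min = 2400 min at $28.50/h; overtime 11 h 22 min = 682 min at $57.00/h.
Pay = (2400 × $28.50 + 682 × $57.00) ÷ 60 = $1787.90.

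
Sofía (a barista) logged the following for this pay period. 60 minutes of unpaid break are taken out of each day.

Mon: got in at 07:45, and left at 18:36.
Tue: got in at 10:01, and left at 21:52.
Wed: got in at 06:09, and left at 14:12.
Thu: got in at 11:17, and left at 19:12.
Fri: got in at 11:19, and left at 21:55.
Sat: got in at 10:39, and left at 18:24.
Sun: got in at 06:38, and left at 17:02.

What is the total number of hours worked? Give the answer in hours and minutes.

Mon: 07:45–18:36 = 10 h 51 min; less 60 min break → 9 h 51 min
Tue: 10:01–21:52 = 11 h 51 min; less 60 min break → 10 h 51 min
Wed: 06:09–14:12 = 8 h 3 min; less 60 min break → 7 h 3 min
Thu: 11:17–19:12 = 7 h 55 min; less 60 min break → 6 h 55 min
Fri: 11:19–21:55 = 10 h 36 min; less 60 min break → 9 h 36 min
Sat: 10:39–18:24 = 7 h 45 min; less 60 min break → 6 h 45 min
Sun: 06:38–17:02 = 10 h 24 min; less 60 min break → 9 h 24 min
Total: 9 h 51 min + 10 h 51 min + 7 h 3 min + 6 h 55 min + 9 h 36 min + 6 h 45 min + 9 h 24 min = 60 h 25 min.

60 h 25 min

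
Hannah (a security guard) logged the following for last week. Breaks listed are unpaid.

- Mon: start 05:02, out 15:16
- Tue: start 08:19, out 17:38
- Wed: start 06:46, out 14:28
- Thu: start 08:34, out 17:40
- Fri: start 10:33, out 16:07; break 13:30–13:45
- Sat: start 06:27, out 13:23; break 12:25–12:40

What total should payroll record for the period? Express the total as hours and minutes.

48 h 21 min

Mon: 05:02–15:16 = 10 h 14 min
Tue: 08:19–17:38 = 9 h 19 min
Wed: 06:46–14:28 = 7 h 42 min
Thu: 08:34–17:40 = 9 h 6 min
Fri: 10:33–16:07 = 5 h 34 min; less 15 min break → 5 h 19 min
Sat: 06:27–13:23 = 6 h 56 min; less 15 min break → 6 h 41 min
Total: 10 h 14 min + 9 h 19 min + 7 h 42 min + 9 h 6 min + 5 h 19 min + 6 h 41 min = 48 h 21 min.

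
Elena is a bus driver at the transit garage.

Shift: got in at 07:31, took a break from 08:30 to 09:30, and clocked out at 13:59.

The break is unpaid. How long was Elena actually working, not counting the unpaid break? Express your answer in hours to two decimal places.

Shift: 07:31–13:59 = 6 h 28 min; less 60 min break → 5 h 28 min

5.47 hours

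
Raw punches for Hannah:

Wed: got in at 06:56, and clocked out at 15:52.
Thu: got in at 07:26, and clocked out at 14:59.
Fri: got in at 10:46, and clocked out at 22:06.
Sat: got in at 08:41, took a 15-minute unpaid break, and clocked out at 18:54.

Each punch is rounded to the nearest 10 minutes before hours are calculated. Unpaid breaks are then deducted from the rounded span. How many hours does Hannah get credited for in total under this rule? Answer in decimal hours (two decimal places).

37.58 hours

Wed: in 06:56→07:00, out 15:52→15:50; 8 h 50 min
Thu: in 07:26→07:30, out 14:59→15:00; 7 h 30 min
Fri: in 10:46→10:50, out 22:06→22:10; 11 h 20 min
Sat: in 08:41→08:40, out 18:54→18:50; 10 h 10 min − 15 min = 9 h 55 min
Total credited: 37 h 35 min.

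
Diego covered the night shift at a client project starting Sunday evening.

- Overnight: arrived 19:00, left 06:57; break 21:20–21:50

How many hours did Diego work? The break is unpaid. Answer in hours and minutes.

11 h 27 min

Overnight: 19:00 → midnight = 5 h 0 min; midnight → 06:57 = 6 h 57 min; span 11 h 57 min; less 30 min break → 11 h 27 min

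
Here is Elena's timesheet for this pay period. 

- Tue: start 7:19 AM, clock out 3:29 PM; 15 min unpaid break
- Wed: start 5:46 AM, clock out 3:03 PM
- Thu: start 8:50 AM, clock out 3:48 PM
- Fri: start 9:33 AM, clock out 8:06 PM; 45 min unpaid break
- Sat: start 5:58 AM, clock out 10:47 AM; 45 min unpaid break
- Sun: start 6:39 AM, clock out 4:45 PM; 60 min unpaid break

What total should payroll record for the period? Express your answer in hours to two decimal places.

Tue: 7:19 AM–3:29 PM = 8 h 10 min; less 15 min break → 7 h 55 min
Wed: 5:46 AM–3:03 PM = 9 h 17 min
Thu: 8:50 AM–3:48 PM = 6 h 58 min
Fri: 9:33 AM–8:06 PM = 10 h 33 min; less 45 min break → 9 h 48 min
Sat: 5:58 AM–10:47 AM = 4 h 49 min; less 45 min break → 4 h 4 min
Sun: 6:39 AM–4:45 PM = 10 h 6 min; less 60 min break → 9 h 6 min
Total: 7 h 55 min + 9 h 17 min + 6 h 58 min + 9 h 48 min + 4 h 4 min + 9 h 6 min = 47 h 8 min.

47.13 hours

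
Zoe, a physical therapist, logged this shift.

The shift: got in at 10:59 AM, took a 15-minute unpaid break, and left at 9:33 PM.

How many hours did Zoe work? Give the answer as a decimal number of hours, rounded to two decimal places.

The shift: 10:59 AM–9:33 PM = 10 h 34 min; less 15 min break → 10 h 19 min

10.32 hours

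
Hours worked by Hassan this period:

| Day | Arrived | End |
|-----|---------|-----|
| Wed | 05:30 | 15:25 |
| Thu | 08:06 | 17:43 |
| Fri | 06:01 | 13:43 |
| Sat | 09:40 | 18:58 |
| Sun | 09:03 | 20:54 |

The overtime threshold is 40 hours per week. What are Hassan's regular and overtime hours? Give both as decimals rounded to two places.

Regular 40.00 hours, overtime 8.38 hours

Wed: 05:30–15:25 = 9 h 55 min
Thu: 08:06–17:43 = 9 h 37 min
Fri: 06:01–13:43 = 7 h 42 min
Sat: 09:40–18:58 = 9 h 18 min
Sun: 09:03–20:54 = 11 h 51 min
Total worked: 48 h 23 min = 48.38 h.
Threshold 40 h → overtime 8 h 23 min, regular 40 h 0 min.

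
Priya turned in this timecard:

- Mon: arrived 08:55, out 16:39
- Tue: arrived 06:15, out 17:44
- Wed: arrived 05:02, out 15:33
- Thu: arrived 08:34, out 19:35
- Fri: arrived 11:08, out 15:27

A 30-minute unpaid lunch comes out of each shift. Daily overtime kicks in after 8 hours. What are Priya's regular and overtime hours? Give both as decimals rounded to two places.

Regular 35.05 hours, overtime 7.52 hours

Mon: 08:55–16:39 = 7 h 44 min; less 30 min break → 7 h 14 min
Tue: 06:15–17:44 = 11 h 29 min; less 30 min break → 10 h 59 min
Wed: 05:02–15:33 = 10 h 31 min; less 30 min break → 10 h 1 min
Thu: 08:34–19:35 = 11 h 1 min; less 30 min break → 10 h 31 min
Fri: 11:08–15:27 = 4 h 19 min; less 30 min break → 3 h 49 min
Mon reg 7 h 14 min / OT 0 h 0 min; Tue reg 8 h 0 min / OT 2 h 59 min; Wed reg 8 h 0 min / OT 2 h 1 min; Thu reg 8 h 0 min / OT 2 h 31 min; Fri reg 3 h 49 min / OT 0 h 0 min.
Totals: regular 35 h 3 min, overtime 7 h 31 min.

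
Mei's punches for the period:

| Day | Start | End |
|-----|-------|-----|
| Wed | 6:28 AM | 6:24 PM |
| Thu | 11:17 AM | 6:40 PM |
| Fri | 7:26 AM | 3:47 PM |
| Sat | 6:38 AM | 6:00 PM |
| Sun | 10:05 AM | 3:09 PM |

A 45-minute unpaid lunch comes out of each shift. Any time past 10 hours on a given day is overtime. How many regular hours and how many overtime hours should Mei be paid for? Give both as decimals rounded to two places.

Regular 38.55 hours, overtime 1.80 hours

Wed: 6:28 AM–6:24 PM = 11 h 56 min; less 45 min break → 11 h 11 min
Thu: 11:17 AM–6:40 PM = 7 h 23 min; less 45 min break → 6 h 38 min
Fri: 7:26 AM–3:47 PM = 8 h 21 min; less 45 min break → 7 h 36 min
Sat: 6:38 AM–6:00 PM = 11 h 22 min; less 45 min break → 10 h 37 min
Sun: 10:05 AM–3:09 PM = 5 h 4 min; less 45 min break → 4 h 19 min
Wed reg 10 h 0 min / OT 1 h 11 min; Thu reg 6 h 38 min / OT 0 h 0 min; Fri reg 7 h 36 min / OT 0 h 0 min; Sat reg 10 h 0 min / OT 0 h 37 min; Sun reg 4 h 19 min / OT 0 h 0 min.
Totals: regular 38 h 33 min, overtime 1 h 48 min.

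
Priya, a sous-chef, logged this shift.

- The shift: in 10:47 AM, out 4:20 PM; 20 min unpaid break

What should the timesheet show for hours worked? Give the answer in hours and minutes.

5 h 13 min

The shift: 10:47 AM–4:20 PM = 5 h 33 min; less 20 min break → 5 h 13 min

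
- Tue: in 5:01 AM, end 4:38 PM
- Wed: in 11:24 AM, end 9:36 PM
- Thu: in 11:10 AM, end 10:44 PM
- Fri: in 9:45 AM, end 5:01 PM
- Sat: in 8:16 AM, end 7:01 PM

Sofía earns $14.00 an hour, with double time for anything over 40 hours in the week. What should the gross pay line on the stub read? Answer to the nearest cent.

$879.20

Tue: 5:01 AM–4:38 PM = 11 h 37 min
Wed: 11:24 AM–9:36 PM = 10 h 12 min
Thu: 11:10 AM–10:44 PM = 11 h 34 min
Fri: 9:45 AM–5:01 PM = 7 h 16 min
Sat: 8:16 AM–7:01 PM = 10 h 45 min
Total worked: 51 h 24 min = 3084 min.
Regular 40 h 0 min = 2400 min at $14.00/h; overtime 11 h 24 min = 684 min at $28.00/h.
Pay = (2400 × $14.00 + 684 × $28.00) ÷ 60 = $879.20.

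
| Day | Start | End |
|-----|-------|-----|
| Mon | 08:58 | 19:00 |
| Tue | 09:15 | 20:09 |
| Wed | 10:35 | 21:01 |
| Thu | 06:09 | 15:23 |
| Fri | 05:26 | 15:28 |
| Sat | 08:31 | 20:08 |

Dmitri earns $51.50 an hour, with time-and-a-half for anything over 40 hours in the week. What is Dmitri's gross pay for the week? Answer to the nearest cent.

$3778.81

Mon: 08:58–19:00 = 10 h 2 min
Tue: 09:15–20:09 = 10 h 54 min
Wed: 10:35–21:01 = 10 h 26 min
Thu: 06:09–15:23 = 9 h 14 min
Fri: 05:26–15:28 = 10 h 2 min
Sat: 08:31–20:08 = 11 h 37 min
Total worked: 62 h 15 min = 3735 min.
Regular 40 h 0 min = 2400 min at $51.50/h; overtime 22 h 15 min = 1335 min at $77.25/h.
Pay = (2400 × $51.50 + 1335 × $77.25) ÷ 60 = $3778.81.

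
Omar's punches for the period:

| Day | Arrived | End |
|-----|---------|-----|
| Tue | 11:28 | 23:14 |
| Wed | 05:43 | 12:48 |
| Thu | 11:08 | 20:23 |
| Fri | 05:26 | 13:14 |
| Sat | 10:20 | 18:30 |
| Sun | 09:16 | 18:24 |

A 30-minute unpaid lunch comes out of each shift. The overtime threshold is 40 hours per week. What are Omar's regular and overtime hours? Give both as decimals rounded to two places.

Regular 40.00 hours, overtime 10.20 hours

Tue: 11:28–23:14 = 11 h 46 min; less 30 min break → 11 h 16 min
Wed: 05:43–12:48 = 7 h 5 min; less 30 min break → 6 h 35 min
Thu: 11:08–20:23 = 9 h 15 min; less 30 min break → 8 h 45 min
Fri: 05:26–13:14 = 7 h 48 min; less 30 min break → 7 h 18 min
Sat: 10:20–18:30 = 8 h 10 min; less 30 min break → 7 h 40 min
Sun: 09:16–18:24 = 9 h 8 min; less 30 min break → 8 h 38 min
Total worked: 50 h 12 min = 50.20 h.
Threshold 40 h → overtime 10 h 12 min, regular 40 h 0 min.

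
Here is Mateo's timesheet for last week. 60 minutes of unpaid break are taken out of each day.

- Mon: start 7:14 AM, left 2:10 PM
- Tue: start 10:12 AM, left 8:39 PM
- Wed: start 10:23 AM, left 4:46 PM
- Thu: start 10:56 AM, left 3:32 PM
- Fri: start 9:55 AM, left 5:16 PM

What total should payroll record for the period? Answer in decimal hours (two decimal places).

30.72 hours

Mon: 7:14 AM–2:10 PM = 6 h 56 min; less 60 min break → 5 h 56 min
Tue: 10:12 AM–8:39 PM = 10 h 27 min; less 60 min break → 9 h 27 min
Wed: 10:23 AM–4:46 PM = 6 h 23 min; less 60 min break → 5 h 23 min
Thu: 10:56 AM–3:32 PM = 4 h 36 min; less 60 min break → 3 h 36 min
Fri: 9:55 AM–5:16 PM = 7 h 21 min; less 60 min break → 6 h 21 min
Total: 5 h 56 min + 9 h 27 min + 5 h 23 min + 3 h 36 min + 6 h 21 min = 30 h 43 min.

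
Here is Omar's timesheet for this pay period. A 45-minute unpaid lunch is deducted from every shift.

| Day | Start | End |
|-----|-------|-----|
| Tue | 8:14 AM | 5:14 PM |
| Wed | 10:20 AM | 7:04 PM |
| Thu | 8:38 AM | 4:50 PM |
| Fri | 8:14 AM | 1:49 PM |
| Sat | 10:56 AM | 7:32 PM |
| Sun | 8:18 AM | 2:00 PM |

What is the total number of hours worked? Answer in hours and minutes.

41 h 19 min

Tue: 8:14 AM–5:14 PM = 9 h 0 min; less 45 min break → 8 h 15 min
Wed: 10:20 AM–7:04 PM = 8 h 44 min; less 45 min break → 7 h 59 min
Thu: 8:38 AM–4:50 PM = 8 h 12 min; less 45 min break → 7 h 27 min
Fri: 8:14 AM–1:49 PM = 5 h 35 min; less 45 min break → 4 h 50 min
Sat: 10:56 AM–7:32 PM = 8 h 36 min; less 45 min break → 7 h 51 min
Sun: 8:18 AM–2:00 PM = 5 h 42 min; less 45 min break → 4 h 57 min
Total: 8 h 15 min + 7 h 59 min + 7 h 27 min + 4 h 50 min + 7 h 51 min + 4 h 57 min = 41 h 19 min.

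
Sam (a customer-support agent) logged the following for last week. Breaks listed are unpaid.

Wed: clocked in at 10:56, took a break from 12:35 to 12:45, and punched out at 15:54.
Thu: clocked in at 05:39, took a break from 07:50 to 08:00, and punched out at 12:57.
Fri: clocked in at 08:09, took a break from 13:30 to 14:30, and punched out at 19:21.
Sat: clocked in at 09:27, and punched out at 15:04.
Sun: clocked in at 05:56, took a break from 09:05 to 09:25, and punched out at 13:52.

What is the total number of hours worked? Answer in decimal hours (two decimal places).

Wed: 10:56–15:54 = 4 h 58 min; less 10 min break → 4 h 48 min
Thu: 05:39–12:57 = 7 h 18 min; less 10 min break → 7 h 8 min
Fri: 08:09–19:21 = 11 h 12 min; less 60 min break → 10 h 12 min
Sat: 09:27–15:04 = 5 h 37 min
Sun: 05:56–13:52 = 7 h 56 min; less 20 min break → 7 h 36 min
Total: 4 h 48 min + 7 h 8 min + 10 h 12 min + 5 h 37 min + 7 h 36 min = 35 h 21 min.

35.35 hours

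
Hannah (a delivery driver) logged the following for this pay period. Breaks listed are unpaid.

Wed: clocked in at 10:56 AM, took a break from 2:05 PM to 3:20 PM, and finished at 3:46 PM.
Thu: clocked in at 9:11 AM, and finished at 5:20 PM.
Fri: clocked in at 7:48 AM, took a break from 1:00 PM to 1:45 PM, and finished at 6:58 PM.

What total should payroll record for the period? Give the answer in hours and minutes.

Wed: 10:56 AM–3:46 PM = 4 h 50 min; less 75 min break → 3 h 35 min
Thu: 9:11 AM–5:20 PM = 8 h 9 min
Fri: 7:48 AM–6:58 PM = 11 h 10 min; less 45 min break → 10 h 25 min
Total: 3 h 35 min + 8 h 9 min + 10 h 25 min = 22 h 9 min.

22 h 9 min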